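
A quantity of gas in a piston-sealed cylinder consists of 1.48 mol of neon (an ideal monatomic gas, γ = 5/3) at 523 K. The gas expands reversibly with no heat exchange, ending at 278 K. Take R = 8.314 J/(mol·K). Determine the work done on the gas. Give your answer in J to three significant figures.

Adiabatic ⇒ Q = 0, so W_by = −ΔU = nCᵥ(T₁ − T₂).
Cᵥ = 3R/2 = 12.47 J/(mol·K).
W = (1.48)(12.47)(523 − 278) = 4522 J.
Work on gas = −W_by = -4522 J.

W ≈ -4520 J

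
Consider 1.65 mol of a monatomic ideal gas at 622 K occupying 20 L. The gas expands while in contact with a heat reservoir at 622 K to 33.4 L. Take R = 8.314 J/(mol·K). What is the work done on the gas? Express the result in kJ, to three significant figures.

Isothermal: W = nRT ln(V₂/V₁).
W = (1.65)(8.314)(622) × ln(33.4/20)
  = 8533 × 0.5128
W_by_gas = 4376 J; work on gas = −W_by = -4376 J.

W ≈ -4.38 kJ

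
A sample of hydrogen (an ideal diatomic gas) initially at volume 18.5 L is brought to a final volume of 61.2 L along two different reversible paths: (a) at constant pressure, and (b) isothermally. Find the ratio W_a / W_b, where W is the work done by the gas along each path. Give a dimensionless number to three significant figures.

W_a / W_b ≈ 1.93

Path (a) isobaric: W = P₁(V₂ − V₁) → W_a/(P₁V₁) = 2.308.
Path (b) isothermal: W = P₁V₁ ln(V₂/V₁) → W_b/(P₁V₁) = 1.196.
W_a / W_b = 2.308 / 1.196 = 1.929.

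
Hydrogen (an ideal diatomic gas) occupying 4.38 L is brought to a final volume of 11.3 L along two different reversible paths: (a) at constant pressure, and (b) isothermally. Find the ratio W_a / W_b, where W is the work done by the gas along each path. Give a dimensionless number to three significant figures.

Path (a) isobaric: W = P₁(V₂ − V₁) → W_a/(P₁V₁) = 1.58.
Path (b) isothermal: W = P₁V₁ ln(V₂/V₁) → W_b/(P₁V₁) = 0.9478.
W_a / W_b = 1.58 / 0.9478 = 1.667.

W_a / W_b ≈ 1.67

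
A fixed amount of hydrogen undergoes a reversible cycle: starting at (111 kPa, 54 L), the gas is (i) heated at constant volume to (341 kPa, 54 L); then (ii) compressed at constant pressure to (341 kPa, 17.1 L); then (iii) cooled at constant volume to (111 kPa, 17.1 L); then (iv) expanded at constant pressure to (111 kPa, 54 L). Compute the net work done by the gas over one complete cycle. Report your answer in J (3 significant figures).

Constant-volume legs do no work.
W(ii) = (341)(17.1 − 54) = -12583 J; W(iv) = (111)(54 − 17.1) = 4096 J.
W_net = -12583 + 4096 = -8487 J (the counter-clockwise enclosed area).

W_net ≈ -8490 J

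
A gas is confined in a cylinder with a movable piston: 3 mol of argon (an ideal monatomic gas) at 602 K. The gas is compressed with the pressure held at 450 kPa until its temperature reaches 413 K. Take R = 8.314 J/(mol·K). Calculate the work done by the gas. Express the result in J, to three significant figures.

Isobaric: W = P ΔV = nR ΔT.
W = (3)(8.314)(413 − 602) = -4714 J.

W ≈ -4710 J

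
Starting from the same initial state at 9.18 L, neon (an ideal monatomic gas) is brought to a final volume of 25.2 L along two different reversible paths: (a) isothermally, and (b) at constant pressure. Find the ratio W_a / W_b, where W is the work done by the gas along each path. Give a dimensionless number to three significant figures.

W_a / W_b ≈ 0.579

Path (a) isothermal: W = P₁V₁ ln(V₂/V₁) → W_a/(P₁V₁) = 1.01.
Path (b) isobaric: W = P₁(V₂ − V₁) → W_b/(P₁V₁) = 1.745.
W_a / W_b = 1.01 / 1.745 = 0.5787.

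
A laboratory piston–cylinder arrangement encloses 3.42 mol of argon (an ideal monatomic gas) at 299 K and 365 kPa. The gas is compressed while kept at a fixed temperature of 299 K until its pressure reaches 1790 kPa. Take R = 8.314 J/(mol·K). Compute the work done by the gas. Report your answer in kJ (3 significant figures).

W ≈ -13.5 kJ

Isothermal process: W = nRT ln(V₂/V₁) = nRT ln(P₁/P₂).
W = (3.42)(8.314)(299) × ln(365/1790)
  = 8502 × ln(0.2039) = 8502 × -1.59
W_by_gas = -13518 J.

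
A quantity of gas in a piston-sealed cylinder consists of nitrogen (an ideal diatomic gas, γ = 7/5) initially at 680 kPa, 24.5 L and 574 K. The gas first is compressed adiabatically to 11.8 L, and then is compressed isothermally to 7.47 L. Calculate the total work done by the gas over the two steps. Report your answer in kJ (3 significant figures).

W_total ≈ -24.3 kJ

Step 1 (adiabatic): W = (P₁V₁ − P₂V₂)/(γ−1) = (16660 − 22315)/0.4 = -14136 J.
After step 1: P = 1891 kPa, V = 11.8 L, T = 768.8 K.
Step 2 (isothermal): W = P₁V₁ ln(V₂/V₁) = (22315) ln(7.47/11.8) = -10202 J.
W_total = -14136 − 10202 = -24339 J.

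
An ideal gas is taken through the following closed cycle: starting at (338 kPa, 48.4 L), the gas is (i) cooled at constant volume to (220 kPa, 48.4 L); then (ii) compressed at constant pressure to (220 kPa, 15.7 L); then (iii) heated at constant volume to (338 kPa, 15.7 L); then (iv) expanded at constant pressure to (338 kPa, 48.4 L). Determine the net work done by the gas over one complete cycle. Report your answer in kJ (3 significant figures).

W_net ≈ 3.86 kJ

Constant-volume legs do no work.
W(ii) = (220)(15.7 − 48.4) = -7194 J; W(iv) = (338)(48.4 − 15.7) = 11053 J.
W_net = -7194 + 11053 = 3859 J (the clockwise enclosed area).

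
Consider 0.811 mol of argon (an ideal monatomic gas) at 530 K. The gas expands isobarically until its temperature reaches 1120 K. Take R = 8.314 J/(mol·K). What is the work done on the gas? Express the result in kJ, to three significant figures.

Isobaric: W = P ΔV = nR ΔT.
W = (0.811)(8.314)(1120 − 530) = 3978 J.
Work on gas = −W_by = -3978 J.

W ≈ -3.98 kJ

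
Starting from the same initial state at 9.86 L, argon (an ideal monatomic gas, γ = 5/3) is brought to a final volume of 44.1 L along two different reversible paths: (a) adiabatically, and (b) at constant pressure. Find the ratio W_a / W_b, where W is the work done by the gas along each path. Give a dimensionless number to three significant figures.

W_a / W_b ≈ 0.273

Path (a) adiabatic: W = P₁V₁(1 − (V₁/V₂)^(γ−1))/(γ−1) → W_a/(P₁V₁) = 0.9474.
Path (b) isobaric: W = P₁(V₂ − V₁) → W_b/(P₁V₁) = 3.473.
W_a / W_b = 0.9474 / 3.473 = 0.2728.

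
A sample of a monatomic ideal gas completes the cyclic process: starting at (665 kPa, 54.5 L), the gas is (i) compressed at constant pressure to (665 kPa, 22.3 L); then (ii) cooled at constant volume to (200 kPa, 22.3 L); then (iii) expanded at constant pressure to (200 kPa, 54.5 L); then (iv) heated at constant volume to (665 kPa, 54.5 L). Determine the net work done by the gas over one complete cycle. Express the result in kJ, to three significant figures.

W_net ≈ -15.0 kJ

Constant-volume legs do no work.
W(i) = (665)(22.3 − 54.5) = -21413 J; W(iii) = (200)(54.5 − 22.3) = 6440 J.
W_net = -21413 + 6440 = -14973 J (the counter-clockwise enclosed area).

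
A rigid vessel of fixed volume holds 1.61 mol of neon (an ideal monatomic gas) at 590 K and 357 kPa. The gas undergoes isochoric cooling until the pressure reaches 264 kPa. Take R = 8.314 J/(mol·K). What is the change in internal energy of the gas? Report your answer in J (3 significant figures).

Constant volume ⇒ W = 0, so Q = ΔU = nCᵥΔT with Cᵥ = 3R/2 = 12.47 J/(mol·K).
At constant V, T₂/T₁ = P₂/P₁ ⇒ ΔT = T₁(P₂/P₁ − 1) = 590·(264/357 − 1) = -153.7 K.
ΔU = (1.61)(12.47)(-153.7) = -3086 J.

ΔU ≈ -3090 J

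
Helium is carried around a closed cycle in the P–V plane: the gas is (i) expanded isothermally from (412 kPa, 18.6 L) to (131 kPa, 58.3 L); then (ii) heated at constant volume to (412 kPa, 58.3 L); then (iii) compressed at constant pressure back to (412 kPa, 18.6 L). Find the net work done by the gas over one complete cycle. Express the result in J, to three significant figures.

W_net ≈ -7600 J

Leg (i): W = PᵢVᵢ ln(V_f/Vᵢ) = (7663) ln(58.3/18.6) = 8755 J.
Leg (ii): W = 0.
Leg (iii): W = PΔV = (412)(18.6 − 58.3) = -16356 J.
W_net = 8755 − 16356 = -7602 J.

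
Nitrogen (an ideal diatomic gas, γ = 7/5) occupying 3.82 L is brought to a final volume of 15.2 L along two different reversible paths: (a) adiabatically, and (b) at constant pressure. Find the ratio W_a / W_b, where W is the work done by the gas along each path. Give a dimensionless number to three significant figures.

Path (a) adiabatic: W = P₁V₁(1 − (V₁/V₂)^(γ−1))/(γ−1) → W_a/(P₁V₁) = 1.061.
Path (b) isobaric: W = P₁(V₂ − V₁) → W_b/(P₁V₁) = 2.979.
W_a / W_b = 1.061 / 2.979 = 0.3562.

W_a / W_b ≈ 0.356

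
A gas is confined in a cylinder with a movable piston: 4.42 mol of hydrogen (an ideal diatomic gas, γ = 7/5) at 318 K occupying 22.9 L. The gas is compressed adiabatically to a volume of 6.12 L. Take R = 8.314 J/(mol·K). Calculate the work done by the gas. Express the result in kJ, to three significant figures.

W ≈ -20.3 kJ

Adiabatic: TV^(γ−1) = const with γ = 7/5.
T₂ = T₁ (V₁/V₂)^(γ−1) = 318 × (22.9/6.12)^0.4 = 318 × 1.695 = 539.1 K.
W_by = nCᵥ(T₁ − T₂) = (4.42)(20.79)(318 − 539.1) = -20311 J.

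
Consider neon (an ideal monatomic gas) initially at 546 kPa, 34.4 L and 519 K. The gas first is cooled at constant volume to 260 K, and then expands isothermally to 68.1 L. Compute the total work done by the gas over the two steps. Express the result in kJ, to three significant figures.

W_total ≈ 6.43 kJ

Step 1 (isochoric): W = 0 (constant volume).
After step 1: P = 273.5 kPa (V unchanged).
Step 2 (isothermal): W = P₁V₁ ln(V₂/V₁) = (9409) ln(68.1/34.4) = 6426 J.
W_total = 0 + 6426 = 6426 J.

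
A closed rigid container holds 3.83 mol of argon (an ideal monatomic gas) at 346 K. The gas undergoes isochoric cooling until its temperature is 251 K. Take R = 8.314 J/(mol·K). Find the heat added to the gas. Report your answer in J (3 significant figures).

Constant volume ⇒ W = 0, so Q = ΔU = nCᵥΔT with Cᵥ = 3R/2 = 12.47 J/(mol·K).
ΔU = (3.83)(12.47)(251 − 346) = -4538 J.

Q ≈ -4540 J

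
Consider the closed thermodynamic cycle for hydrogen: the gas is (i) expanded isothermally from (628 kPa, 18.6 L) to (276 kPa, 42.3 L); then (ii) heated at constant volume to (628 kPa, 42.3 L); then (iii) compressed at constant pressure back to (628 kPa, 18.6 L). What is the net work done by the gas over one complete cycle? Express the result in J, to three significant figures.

Leg (i): W = PᵢVᵢ ln(V_f/Vᵢ) = (11681) ln(42.3/18.6) = 9597 J.
Leg (ii): W = 0.
Leg (iii): W = PΔV = (628)(18.6 − 42.3) = -14884 J.
W_net = 9597 − 14884 = -5286 J.

W_net ≈ -5290 J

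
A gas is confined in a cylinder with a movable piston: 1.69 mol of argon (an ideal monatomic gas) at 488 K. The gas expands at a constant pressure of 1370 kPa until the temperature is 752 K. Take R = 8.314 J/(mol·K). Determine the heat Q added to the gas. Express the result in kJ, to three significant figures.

Q ≈ 9.27 kJ

Isobaric: W = nRΔT = (1.69)(8.314)(264) = 3709 J.
ΔU = nCᵥΔT with Cᵥ = 3R/2: ΔU = (1.69)(12.47)(264) = 5564 J.
Q = ΔU + W = 5564 + 3709 = 9273 J.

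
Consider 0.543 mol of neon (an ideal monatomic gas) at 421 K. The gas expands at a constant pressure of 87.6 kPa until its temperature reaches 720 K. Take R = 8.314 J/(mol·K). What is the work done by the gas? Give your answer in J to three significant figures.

Isobaric: W = P ΔV = nR ΔT.
W = (0.543)(8.314)(720 − 421) = 1350 J.

W ≈ 1350 J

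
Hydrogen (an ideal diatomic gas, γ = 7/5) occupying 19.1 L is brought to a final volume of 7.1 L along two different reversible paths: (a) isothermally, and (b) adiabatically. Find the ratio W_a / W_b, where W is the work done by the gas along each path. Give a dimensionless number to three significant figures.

W_a / W_b ≈ 0.815

Path (a) isothermal: W = P₁V₁ ln(V₂/V₁) → W_a/(P₁V₁) = -0.9896.
Path (b) adiabatic: W = P₁V₁(1 − (V₁/V₂)^(γ−1))/(γ−1) → W_b/(P₁V₁) = -1.214.
W_a / W_b = -0.9896 / -1.214 = 0.8151.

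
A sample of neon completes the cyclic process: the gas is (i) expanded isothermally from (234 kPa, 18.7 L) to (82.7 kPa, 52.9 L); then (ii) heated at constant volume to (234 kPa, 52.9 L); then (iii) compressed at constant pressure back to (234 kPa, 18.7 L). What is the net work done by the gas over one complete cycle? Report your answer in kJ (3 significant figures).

W_net ≈ -3.45 kJ

Leg (i): W = PᵢVᵢ ln(V_f/Vᵢ) = (4376) ln(52.9/18.7) = 4550 J.
Leg (ii): W = 0.
Leg (iii): W = PΔV = (234)(18.7 − 52.9) = -8003 J.
W_net = 4550 − 8003 = -3452 J.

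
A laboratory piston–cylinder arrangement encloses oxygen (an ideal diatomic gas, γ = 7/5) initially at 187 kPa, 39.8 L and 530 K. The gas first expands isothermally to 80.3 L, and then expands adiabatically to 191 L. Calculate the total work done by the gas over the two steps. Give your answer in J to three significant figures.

W_total ≈ 10700 J

Step 1 (isothermal): W = P₁V₁ ln(V₂/V₁) = (7443) ln(80.3/39.8) = 5224 J.
After step 1: P = 92.68 kPa, V = 80.3 L, T = 530 K.
Step 2 (adiabatic): W = (P₁V₁ − P₂V₂)/(γ−1) = (7443 − 5263)/0.4 = 5450 J.
W_total = 5224 + 5450 = 10674 J.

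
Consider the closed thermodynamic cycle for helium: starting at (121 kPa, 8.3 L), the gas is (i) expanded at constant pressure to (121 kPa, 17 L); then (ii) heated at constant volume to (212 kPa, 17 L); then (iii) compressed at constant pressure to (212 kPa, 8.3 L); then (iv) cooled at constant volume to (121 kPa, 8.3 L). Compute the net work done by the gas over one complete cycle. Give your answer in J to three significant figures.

Constant-volume legs do no work.
W(i) = (121)(17 − 8.3) = 1053 J; W(iii) = (212)(8.3 − 17) = -1844 J.
W_net = 1053 − 1844 = -791.7 J (the counter-clockwise enclosed area).

W_net ≈ -792 J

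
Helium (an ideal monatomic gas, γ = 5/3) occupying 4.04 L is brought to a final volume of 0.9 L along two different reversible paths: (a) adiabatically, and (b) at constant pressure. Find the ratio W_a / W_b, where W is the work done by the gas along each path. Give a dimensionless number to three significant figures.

W_a / W_b ≈ 3.32

Path (a) adiabatic: W = P₁V₁(1 − (V₁/V₂)^(γ−1))/(γ−1) → W_a/(P₁V₁) = -2.582.
Path (b) isobaric: W = P₁(V₂ − V₁) → W_b/(P₁V₁) = -0.7772.
W_a / W_b = -2.582 / -0.7772 = 3.322.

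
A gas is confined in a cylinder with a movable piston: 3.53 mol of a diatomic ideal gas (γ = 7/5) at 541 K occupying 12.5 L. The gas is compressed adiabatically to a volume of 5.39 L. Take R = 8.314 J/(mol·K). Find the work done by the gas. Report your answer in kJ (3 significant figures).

W ≈ -15.9 kJ

Adiabatic: TV^(γ−1) = const with γ = 7/5.
T₂ = T₁ (V₁/V₂)^(γ−1) = 541 × (12.5/5.39)^0.4 = 541 × 1.4 = 757.4 K.
W_by = nCᵥ(T₁ − T₂) = (3.53)(20.79)(541 − 757.4) = -15878 J.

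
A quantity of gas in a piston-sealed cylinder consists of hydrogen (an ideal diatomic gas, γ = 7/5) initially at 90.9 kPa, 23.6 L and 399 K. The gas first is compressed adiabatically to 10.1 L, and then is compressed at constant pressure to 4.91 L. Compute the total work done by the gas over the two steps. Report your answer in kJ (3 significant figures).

W_total ≈ -3.72 kJ

Step 1 (adiabatic): W = (P₁V₁ − P₂V₂)/(γ−1) = (2145 − 3012)/0.4 = -2168 J.
After step 1: P = 298.3 kPa, V = 10.1 L, T = 560.3 K.
Step 2 (isobaric): W = PΔV = (298.3 kPa)(4.91 − 10.1 L) = -1548 J.
W_total = -2168 − 1548 = -3716 J.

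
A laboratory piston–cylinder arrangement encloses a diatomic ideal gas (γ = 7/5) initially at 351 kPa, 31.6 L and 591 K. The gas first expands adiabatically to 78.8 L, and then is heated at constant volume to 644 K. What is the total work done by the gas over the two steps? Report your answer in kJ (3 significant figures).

Step 1 (adiabatic): W = (P₁V₁ − P₂V₂)/(γ−1) = (11092 − 7696)/0.4 = 8489 J.
Step 2 (isochoric): W = 0 (constant volume).
W_total = 8489 + 0 = 8489 J.

W_total ≈ 8.49 kJ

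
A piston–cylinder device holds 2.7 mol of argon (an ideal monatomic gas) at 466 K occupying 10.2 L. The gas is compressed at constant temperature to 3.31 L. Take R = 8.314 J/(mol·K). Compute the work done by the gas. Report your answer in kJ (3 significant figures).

W ≈ -11.8 kJ

Isothermal: W = nRT ln(V₂/V₁).
W = (2.7)(8.314)(466) × ln(3.31/10.2)
  = 10461 × -1.125
W_by_gas = -11773 J.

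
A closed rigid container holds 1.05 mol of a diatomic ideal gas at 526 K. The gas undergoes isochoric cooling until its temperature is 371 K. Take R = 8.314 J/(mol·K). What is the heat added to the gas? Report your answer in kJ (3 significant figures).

Constant volume ⇒ W = 0, so Q = ΔU = nCᵥΔT with Cᵥ = 5R/2 = 20.79 J/(mol·K).
ΔU = (1.05)(20.79)(371 − 526) = -3383 J.

Q ≈ -3.38 kJ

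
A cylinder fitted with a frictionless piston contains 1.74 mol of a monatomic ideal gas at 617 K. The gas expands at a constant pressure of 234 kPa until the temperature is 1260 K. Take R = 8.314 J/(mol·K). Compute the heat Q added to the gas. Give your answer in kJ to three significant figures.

Q ≈ 23.3 kJ

Isobaric: W = nRΔT = (1.74)(8.314)(643) = 9302 J.
ΔU = nCᵥΔT with Cᵥ = 3R/2: ΔU = (1.74)(12.47)(643) = 13953 J.
Q = ΔU + W = 13953 + 9302 = 23255 J.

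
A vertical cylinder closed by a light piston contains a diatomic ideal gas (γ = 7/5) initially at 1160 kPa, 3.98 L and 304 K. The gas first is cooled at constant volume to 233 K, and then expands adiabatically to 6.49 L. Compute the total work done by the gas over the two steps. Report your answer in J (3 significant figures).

W_total ≈ 1570 J

Step 1 (isochoric): W = 0 (constant volume).
After step 1: P = 889.1 kPa (V unchanged).
Step 2 (adiabatic): W = (P₁V₁ − P₂V₂)/(γ−1) = (3539 − 2910)/0.4 = 1572 J.
W_total = 0 + 1572 = 1572 J.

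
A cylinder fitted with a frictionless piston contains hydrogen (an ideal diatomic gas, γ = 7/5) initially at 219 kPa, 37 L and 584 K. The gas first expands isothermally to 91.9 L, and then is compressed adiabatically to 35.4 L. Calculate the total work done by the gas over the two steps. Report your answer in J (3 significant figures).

W_total ≈ -2040 J

Step 1 (isothermal): W = P₁V₁ ln(V₂/V₁) = (8103) ln(91.9/37) = 7372 J.
After step 1: P = 88.17 kPa, V = 91.9 L, T = 584 K.
Step 2 (adiabatic): W = (P₁V₁ − P₂V₂)/(γ−1) = (8103 − 11868)/0.4 = -9412 J.
W_total = 7372 − 9412 = -2040 J.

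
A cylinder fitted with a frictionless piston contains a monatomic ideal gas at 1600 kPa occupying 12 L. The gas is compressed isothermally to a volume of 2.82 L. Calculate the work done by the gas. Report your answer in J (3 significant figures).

Isothermal: W = nRT ln(V₂/V₁) = P₁V₁ ln(V₂/V₁).
P₁V₁ = (1600 kPa)(12 L) = 19200 J.
W = 19200 × ln(2.82/12) = 19200 × -1.448
W_by_gas = -27805 J.

W ≈ -27800 J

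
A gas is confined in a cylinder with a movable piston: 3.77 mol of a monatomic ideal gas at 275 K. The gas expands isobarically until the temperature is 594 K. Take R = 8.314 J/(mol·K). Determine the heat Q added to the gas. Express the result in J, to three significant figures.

Q ≈ 25000 J

Isobaric: W = nRΔT = (3.77)(8.314)(319) = 9999 J.
ΔU = nCᵥΔT with Cᵥ = 3R/2: ΔU = (3.77)(12.47)(319) = 14998 J.
Q = ΔU + W = 14998 + 9999 = 24997 J.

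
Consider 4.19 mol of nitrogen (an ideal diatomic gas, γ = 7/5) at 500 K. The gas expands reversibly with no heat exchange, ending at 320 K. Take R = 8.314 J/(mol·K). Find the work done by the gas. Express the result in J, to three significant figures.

W ≈ 15700 J

Adiabatic ⇒ Q = 0, so W_by = −ΔU = nCᵥ(T₁ − T₂).
Cᵥ = 5R/2 = 20.79 J/(mol·K).
W = (4.19)(20.79)(500 − 320) = 15676 J.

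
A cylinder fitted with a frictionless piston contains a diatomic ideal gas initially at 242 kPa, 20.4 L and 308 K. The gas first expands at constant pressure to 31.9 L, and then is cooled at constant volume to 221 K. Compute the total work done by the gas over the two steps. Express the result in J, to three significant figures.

W_total ≈ 2780 J

Step 1 (isobaric): W = PΔV = (242 kPa)(31.9 − 20.4 L) = 2783 J.
Step 2 (isochoric): W = 0 (constant volume).
W_total = 2783 + 0 = 2783 J.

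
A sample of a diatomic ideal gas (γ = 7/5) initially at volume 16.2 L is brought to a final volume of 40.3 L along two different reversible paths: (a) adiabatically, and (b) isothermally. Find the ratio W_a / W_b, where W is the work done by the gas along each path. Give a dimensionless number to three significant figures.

W_a / W_b ≈ 0.838

Path (a) adiabatic: W = P₁V₁(1 − (V₁/V₂)^(γ−1))/(γ−1) → W_a/(P₁V₁) = 0.7637.
Path (b) isothermal: W = P₁V₁ ln(V₂/V₁) → W_b/(P₁V₁) = 0.9113.
W_a / W_b = 0.7637 / 0.9113 = 0.838.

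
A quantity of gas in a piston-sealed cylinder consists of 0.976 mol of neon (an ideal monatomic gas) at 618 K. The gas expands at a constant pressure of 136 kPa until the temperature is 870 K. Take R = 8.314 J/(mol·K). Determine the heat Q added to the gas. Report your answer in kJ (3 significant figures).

Q ≈ 5.11 kJ

Isobaric: W = nRΔT = (0.976)(8.314)(252) = 2045 J.
ΔU = nCᵥΔT with Cᵥ = 3R/2: ΔU = (0.976)(12.47)(252) = 3067 J.
Q = ΔU + W = 3067 + 2045 = 5112 J.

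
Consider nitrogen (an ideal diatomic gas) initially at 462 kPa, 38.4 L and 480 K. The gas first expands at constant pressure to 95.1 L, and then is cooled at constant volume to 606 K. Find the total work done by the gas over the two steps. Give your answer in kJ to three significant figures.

W_total ≈ 26.2 kJ

Step 1 (isobaric): W = PΔV = (462 kPa)(95.1 − 38.4 L) = 26195 J.
Step 2 (isochoric): W = 0 (constant volume).
W_total = 26195 + 0 = 26195 J.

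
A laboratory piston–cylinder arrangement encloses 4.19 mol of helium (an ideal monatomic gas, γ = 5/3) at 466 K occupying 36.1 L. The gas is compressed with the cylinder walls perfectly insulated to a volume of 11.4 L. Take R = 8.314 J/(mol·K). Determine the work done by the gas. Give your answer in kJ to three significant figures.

Adiabatic: TV^(γ−1) = const with γ = 5/3.
T₂ = T₁ (V₁/V₂)^(γ−1) = 466 × (36.1/11.4)^0.667 = 466 × 2.156 = 1005 K.
W_by = nCᵥ(T₁ − T₂) = (4.19)(12.47)(466 − 1005) = -28159 J.

W ≈ -28.2 kJ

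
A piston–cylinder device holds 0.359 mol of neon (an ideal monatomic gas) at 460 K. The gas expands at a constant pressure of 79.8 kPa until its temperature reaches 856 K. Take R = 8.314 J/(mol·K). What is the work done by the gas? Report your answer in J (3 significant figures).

W ≈ 1180 J

Isobaric: W = P ΔV = nR ΔT.
W = (0.359)(8.314)(856 − 460) = 1182 J.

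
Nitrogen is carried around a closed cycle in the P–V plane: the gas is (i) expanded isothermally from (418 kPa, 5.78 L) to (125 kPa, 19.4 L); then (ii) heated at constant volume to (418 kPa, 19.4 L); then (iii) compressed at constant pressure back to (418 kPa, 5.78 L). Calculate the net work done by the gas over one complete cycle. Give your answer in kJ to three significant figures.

W_net ≈ -2.77 kJ

Leg (i): W = PᵢVᵢ ln(V_f/Vᵢ) = (2416) ln(19.4/5.78) = 2926 J.
Leg (ii): W = 0.
Leg (iii): W = PΔV = (418)(5.78 − 19.4) = -5693 J.
W_net = 2926 − 5693 = -2768 J.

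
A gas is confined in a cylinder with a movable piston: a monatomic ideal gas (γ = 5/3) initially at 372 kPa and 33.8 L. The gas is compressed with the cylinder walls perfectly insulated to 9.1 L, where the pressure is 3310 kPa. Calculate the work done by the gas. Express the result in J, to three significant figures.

Adiabatic: W = (P₁V₁ − P₂V₂)/(γ − 1) with γ = 5/3.
P₁V₁ = 12574 J, P₂V₂ = 30121 J.
W = (12574 − 30121) / 0.6667 = -26321 J.

W ≈ -26300 J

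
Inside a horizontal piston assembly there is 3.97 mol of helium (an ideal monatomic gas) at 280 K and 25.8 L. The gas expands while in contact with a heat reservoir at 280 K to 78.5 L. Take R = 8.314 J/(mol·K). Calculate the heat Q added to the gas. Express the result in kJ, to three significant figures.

Isothermal ⇒ ΔU = 0, so Q = W = nRT ln(V₂/V₁).
Q = (3.97)(8.314)(280) ln(78.5/25.8) = 9242 × 1.113 = 10284 J.

Q ≈ 10.3 kJ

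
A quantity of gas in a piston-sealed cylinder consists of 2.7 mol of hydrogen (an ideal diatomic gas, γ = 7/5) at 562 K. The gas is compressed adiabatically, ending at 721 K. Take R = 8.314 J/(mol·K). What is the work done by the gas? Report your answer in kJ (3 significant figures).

Adiabatic ⇒ Q = 0, so W_by = −ΔU = nCᵥ(T₁ − T₂).
Cᵥ = 5R/2 = 20.79 J/(mol·K).
W = (2.7)(20.79)(562 − 721) = -8923 J.

W ≈ -8.92 kJ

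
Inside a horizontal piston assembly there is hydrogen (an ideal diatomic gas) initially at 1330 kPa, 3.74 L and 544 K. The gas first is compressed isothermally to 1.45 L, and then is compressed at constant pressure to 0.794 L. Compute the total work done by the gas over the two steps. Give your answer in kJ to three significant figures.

Step 1 (isothermal): W = P₁V₁ ln(V₂/V₁) = (4974) ln(1.45/3.74) = -4713 J.
After step 1: P = 3430 kPa, V = 1.45 L, T = 544 K.
Step 2 (isobaric): W = PΔV = (3430 kPa)(0.794 − 1.45 L) = -2250 J.
W_total = -4713 − 2250 = -6964 J.

W_total ≈ -6.96 kJ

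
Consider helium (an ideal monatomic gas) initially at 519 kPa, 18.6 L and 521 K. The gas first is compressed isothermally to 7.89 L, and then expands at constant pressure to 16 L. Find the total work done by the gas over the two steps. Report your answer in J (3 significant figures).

W_total ≈ 1640 J

Step 1 (isothermal): W = P₁V₁ ln(V₂/V₁) = (9653) ln(7.89/18.6) = -8278 J.
After step 1: P = 1223 kPa, V = 7.89 L, T = 521 K.
Step 2 (isobaric): W = PΔV = (1223 kPa)(16 − 7.89 L) = 9923 J.
W_total = -8278 + 9923 = 1644 J.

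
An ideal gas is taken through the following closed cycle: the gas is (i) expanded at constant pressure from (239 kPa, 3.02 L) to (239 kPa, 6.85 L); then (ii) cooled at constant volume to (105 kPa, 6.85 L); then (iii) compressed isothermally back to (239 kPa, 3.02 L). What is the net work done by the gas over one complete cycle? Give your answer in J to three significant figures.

W_net ≈ 326 J

Leg (i): W = PΔV = (239)(6.85 − 3.02) = 915.4 J.
Leg (ii): W = 0.
Leg (iii): W = PᵢVᵢ ln(V_f/Vᵢ) = (719.2) ln(3.02/6.85) = -589.1 J.
W_net = 915.4 − 589.1 = 326.3 J.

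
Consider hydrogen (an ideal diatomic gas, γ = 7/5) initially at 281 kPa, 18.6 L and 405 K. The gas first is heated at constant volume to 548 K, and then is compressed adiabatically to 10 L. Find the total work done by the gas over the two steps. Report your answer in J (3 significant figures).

Step 1 (isochoric): W = 0 (constant volume).
After step 1: P = 380.2 kPa (V unchanged).
Step 2 (adiabatic): W = (P₁V₁ − P₂V₂)/(γ−1) = (7072 − 9065)/0.4 = -4981 J.
W_total = 0 − 4981 = -4981 J.

W_total ≈ -4980 J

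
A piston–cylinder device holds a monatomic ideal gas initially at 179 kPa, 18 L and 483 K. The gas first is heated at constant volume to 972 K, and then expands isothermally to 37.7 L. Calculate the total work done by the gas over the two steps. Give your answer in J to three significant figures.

Step 1 (isochoric): W = 0 (constant volume).
After step 1: P = 360.2 kPa (V unchanged).
Step 2 (isothermal): W = P₁V₁ ln(V₂/V₁) = (6484) ln(37.7/18) = 4794 J.
W_total = 0 + 4794 = 4794 J.

W_total ≈ 4790 J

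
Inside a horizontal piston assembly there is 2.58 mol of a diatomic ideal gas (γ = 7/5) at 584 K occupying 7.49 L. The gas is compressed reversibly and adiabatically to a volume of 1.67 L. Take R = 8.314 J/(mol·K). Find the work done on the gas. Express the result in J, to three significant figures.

W ≈ 25800 J

Adiabatic: TV^(γ−1) = const with γ = 7/5.
T₂ = T₁ (V₁/V₂)^(γ−1) = 584 × (7.49/1.67)^0.4 = 584 × 1.823 = 1064 K.
W_by = nCᵥ(T₁ − T₂) = (2.58)(20.79)(584 − 1064) = -25763 J.
Work on gas = −W_by = 25763 J.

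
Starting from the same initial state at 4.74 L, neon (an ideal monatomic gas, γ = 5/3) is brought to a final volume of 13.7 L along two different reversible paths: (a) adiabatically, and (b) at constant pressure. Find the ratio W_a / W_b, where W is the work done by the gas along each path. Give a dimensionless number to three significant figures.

Path (a) adiabatic: W = P₁V₁(1 − (V₁/V₂)^(γ−1))/(γ−1) → W_a/(P₁V₁) = 0.7607.
Path (b) isobaric: W = P₁(V₂ − V₁) → W_b/(P₁V₁) = 1.89.
W_a / W_b = 0.7607 / 1.89 = 0.4024.

W_a / W_b ≈ 0.402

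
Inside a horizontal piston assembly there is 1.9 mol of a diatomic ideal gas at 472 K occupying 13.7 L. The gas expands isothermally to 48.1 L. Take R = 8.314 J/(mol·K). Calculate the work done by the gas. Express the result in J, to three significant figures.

Isothermal: W = nRT ln(V₂/V₁).
W = (1.9)(8.314)(472) × ln(48.1/13.7)
  = 7456 × 1.256
W_by_gas = 9364 J.

W ≈ 9360 J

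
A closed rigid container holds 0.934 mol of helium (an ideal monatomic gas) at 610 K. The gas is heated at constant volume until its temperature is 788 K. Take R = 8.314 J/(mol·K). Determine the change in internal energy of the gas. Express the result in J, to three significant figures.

Constant volume ⇒ W = 0, so Q = ΔU = nCᵥΔT with Cᵥ = 3R/2 = 12.47 J/(mol·K).
ΔU = (0.934)(12.47)(788 − 610) = 2073 J.

ΔU ≈ 2070 J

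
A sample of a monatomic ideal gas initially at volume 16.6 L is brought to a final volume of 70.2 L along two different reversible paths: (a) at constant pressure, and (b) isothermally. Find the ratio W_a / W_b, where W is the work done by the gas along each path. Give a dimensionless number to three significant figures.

Path (a) isobaric: W = P₁(V₂ − V₁) → W_a/(P₁V₁) = 3.229.
Path (b) isothermal: W = P₁V₁ ln(V₂/V₁) → W_b/(P₁V₁) = 1.442.
W_a / W_b = 3.229 / 1.442 = 2.239.

W_a / W_b ≈ 2.24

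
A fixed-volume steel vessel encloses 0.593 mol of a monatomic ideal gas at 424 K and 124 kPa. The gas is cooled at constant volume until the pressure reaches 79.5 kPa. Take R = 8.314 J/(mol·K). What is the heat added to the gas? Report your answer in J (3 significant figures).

Constant volume ⇒ W = 0, so Q = ΔU = nCᵥΔT with Cᵥ = 3R/2 = 12.47 J/(mol·K).
At constant V, T₂/T₁ = P₂/P₁ ⇒ ΔT = T₁(P₂/P₁ − 1) = 424·(79.5/124 − 1) = -152.2 K.
ΔU = (0.593)(12.47)(-152.2) = -1125 J.

Q ≈ -1130 J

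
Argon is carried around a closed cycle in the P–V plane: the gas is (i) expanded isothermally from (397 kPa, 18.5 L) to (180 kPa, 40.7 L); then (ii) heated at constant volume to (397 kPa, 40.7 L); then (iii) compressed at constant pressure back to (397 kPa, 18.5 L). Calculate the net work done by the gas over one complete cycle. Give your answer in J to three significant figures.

W_net ≈ -3020 J

Leg (i): W = PᵢVᵢ ln(V_f/Vᵢ) = (7344) ln(40.7/18.5) = 5791 J.
Leg (ii): W = 0.
Leg (iii): W = PΔV = (397)(18.5 − 40.7) = -8813 J.
W_net = 5791 − 8813 = -3023 J.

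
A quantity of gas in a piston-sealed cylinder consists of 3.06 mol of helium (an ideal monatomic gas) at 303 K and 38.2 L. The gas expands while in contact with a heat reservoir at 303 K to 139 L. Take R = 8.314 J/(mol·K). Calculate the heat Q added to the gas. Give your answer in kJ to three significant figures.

Q ≈ 9.96 kJ

Isothermal ⇒ ΔU = 0, so Q = W = nRT ln(V₂/V₁).
Q = (3.06)(8.314)(303) ln(139/38.2) = 7709 × 1.292 = 9957 J.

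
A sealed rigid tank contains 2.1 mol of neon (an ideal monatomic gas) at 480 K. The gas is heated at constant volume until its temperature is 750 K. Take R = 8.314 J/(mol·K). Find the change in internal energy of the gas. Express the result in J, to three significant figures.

Constant volume ⇒ W = 0, so Q = ΔU = nCᵥΔT with Cᵥ = 3R/2 = 12.47 J/(mol·K).
ΔU = (2.1)(12.47)(750 − 480) = 7071 J.

ΔU ≈ 7070 J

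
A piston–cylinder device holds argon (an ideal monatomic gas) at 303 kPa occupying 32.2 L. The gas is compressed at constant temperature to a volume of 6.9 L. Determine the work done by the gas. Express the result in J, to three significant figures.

W ≈ -15000 J

Isothermal: W = nRT ln(V₂/V₁) = P₁V₁ ln(V₂/V₁).
P₁V₁ = (303 kPa)(32.2 L) = 9757 J.
W = 9757 × ln(6.9/32.2) = 9757 × -1.54
W_by_gas = -15030 J.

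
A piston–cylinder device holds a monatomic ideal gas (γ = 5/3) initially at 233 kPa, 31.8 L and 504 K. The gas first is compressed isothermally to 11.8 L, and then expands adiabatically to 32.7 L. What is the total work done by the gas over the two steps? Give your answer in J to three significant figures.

Step 1 (isothermal): W = P₁V₁ ln(V₂/V₁) = (7409) ln(11.8/31.8) = -7345 J.
After step 1: P = 627.9 kPa, V = 11.8 L, T = 504 K.
Step 2 (adiabatic): W = (P₁V₁ − P₂V₂)/(γ−1) = (7409 − 3756)/0.667 = 5481 J.
W_total = -7345 + 5481 = -1865 J.

W_total ≈ -1860 J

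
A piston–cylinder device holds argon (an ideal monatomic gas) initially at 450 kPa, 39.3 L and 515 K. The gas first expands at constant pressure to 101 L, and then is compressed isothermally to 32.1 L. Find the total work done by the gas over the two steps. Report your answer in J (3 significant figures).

Step 1 (isobaric): W = PΔV = (450 kPa)(101 − 39.3 L) = 27765 J.
After step 1: P = 450 kPa, V = 101 L, T = 1324 K.
Step 2 (isothermal): W = P₁V₁ ln(V₂/V₁) = (45450) ln(32.1/101) = -52098 J.
W_total = 27765 − 52098 = -24333 J.

W_total ≈ -24300 J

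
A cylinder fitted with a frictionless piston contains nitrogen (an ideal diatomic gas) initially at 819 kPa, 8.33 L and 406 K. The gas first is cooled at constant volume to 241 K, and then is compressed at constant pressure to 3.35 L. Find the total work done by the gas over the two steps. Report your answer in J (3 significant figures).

W_total ≈ -2420 J

Step 1 (isochoric): W = 0 (constant volume).
After step 1: P = 486.2 kPa (V unchanged).
Step 2 (isobaric): W = PΔV = (486.2 kPa)(3.35 − 8.33 L) = -2421 J.
W_total = 0 − 2421 = -2421 J.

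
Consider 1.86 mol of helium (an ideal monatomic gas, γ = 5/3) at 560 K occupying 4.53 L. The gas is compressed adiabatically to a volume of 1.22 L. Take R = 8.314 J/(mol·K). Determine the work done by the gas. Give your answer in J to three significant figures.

Adiabatic: TV^(γ−1) = const with γ = 5/3.
T₂ = T₁ (V₁/V₂)^(γ−1) = 560 × (4.53/1.22)^0.667 = 560 × 2.398 = 1343 K.
W_by = nCᵥ(T₁ − T₂) = (1.86)(12.47)(560 − 1343) = -18158 J.

W ≈ -18200 J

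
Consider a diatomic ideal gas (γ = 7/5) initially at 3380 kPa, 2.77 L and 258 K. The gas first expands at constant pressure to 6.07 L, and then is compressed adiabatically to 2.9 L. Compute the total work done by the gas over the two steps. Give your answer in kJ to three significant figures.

W_total ≈ -6.48 kJ

Step 1 (isobaric): W = PΔV = (3380 kPa)(6.07 − 2.77 L) = 11154 J.
After step 1: P = 3380 kPa, V = 6.07 L, T = 565.4 K.
Step 2 (adiabatic): W = (P₁V₁ − P₂V₂)/(γ−1) = (20517 − 27569)/0.4 = -17631 J.
W_total = 11154 − 17631 = -6477 J.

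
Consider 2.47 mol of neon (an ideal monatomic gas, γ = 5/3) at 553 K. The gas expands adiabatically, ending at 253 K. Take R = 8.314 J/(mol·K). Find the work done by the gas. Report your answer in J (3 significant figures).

Adiabatic ⇒ Q = 0, so W_by = −ΔU = nCᵥ(T₁ − T₂).
Cᵥ = 3R/2 = 12.47 J/(mol·K).
W = (2.47)(12.47)(553 − 253) = 9241 J.

W ≈ 9240 J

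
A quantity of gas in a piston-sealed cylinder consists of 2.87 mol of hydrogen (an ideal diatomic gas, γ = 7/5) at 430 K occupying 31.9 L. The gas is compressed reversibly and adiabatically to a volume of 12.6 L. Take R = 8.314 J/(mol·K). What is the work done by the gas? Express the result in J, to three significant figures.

W ≈ -11500 J

Adiabatic: TV^(γ−1) = const with γ = 7/5.
T₂ = T₁ (V₁/V₂)^(γ−1) = 430 × (31.9/12.6)^0.4 = 430 × 1.45 = 623.5 K.
W_by = nCᵥ(T₁ − T₂) = (2.87)(20.79)(430 − 623.5) = -11543 J.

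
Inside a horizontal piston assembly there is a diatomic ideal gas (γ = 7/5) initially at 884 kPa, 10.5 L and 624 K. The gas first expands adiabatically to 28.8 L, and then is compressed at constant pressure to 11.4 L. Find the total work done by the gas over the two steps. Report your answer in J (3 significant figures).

W_total ≈ 3960 J

Step 1 (adiabatic): W = (P₁V₁ − P₂V₂)/(γ−1) = (9282 − 6200)/0.4 = 7706 J.
After step 1: P = 215.3 kPa, V = 28.8 L, T = 416.8 K.
Step 2 (isobaric): W = PΔV = (215.3 kPa)(11.4 − 28.8 L) = -3746 J.
W_total = 7706 − 3746 = 3961 J.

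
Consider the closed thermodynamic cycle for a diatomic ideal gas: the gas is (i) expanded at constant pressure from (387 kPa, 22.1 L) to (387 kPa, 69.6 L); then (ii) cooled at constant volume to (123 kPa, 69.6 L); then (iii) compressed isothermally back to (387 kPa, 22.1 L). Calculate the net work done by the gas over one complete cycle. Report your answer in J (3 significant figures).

Leg (i): W = PΔV = (387)(69.6 − 22.1) = 18382 J.
Leg (ii): W = 0.
Leg (iii): W = PᵢVᵢ ln(V_f/Vᵢ) = (8561) ln(22.1/69.6) = -9821 J.
W_net = 18382 − 9821 = 8562 J.

W_net ≈ 8560 J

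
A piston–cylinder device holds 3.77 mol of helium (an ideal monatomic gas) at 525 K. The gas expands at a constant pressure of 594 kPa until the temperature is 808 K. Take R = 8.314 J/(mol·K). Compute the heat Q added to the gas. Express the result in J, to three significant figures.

Q ≈ 22200 J

Isobaric: W = nRΔT = (3.77)(8.314)(283) = 8870 J.
ΔU = nCᵥΔT with Cᵥ = 3R/2: ΔU = (3.77)(12.47)(283) = 13305 J.
Q = ΔU + W = 13305 + 8870 = 22176 J.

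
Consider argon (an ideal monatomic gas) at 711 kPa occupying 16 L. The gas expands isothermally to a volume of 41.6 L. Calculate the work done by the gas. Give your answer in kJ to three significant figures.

Isothermal: W = nRT ln(V₂/V₁) = P₁V₁ ln(V₂/V₁).
P₁V₁ = (711 kPa)(16 L) = 11376 J.
W = 11376 × ln(41.6/16) = 11376 × 0.9555
W_by_gas = 10870 J.

W ≈ 10.9 kJ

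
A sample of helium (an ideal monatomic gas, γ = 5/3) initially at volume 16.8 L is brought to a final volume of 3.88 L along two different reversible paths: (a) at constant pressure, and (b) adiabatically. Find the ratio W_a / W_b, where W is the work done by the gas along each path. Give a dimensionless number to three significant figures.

W_a / W_b ≈ 0.309

Path (a) isobaric: W = P₁(V₂ − V₁) → W_a/(P₁V₁) = -0.769.
Path (b) adiabatic: W = P₁V₁(1 − (V₁/V₂)^(γ−1))/(γ−1) → W_b/(P₁V₁) = -2.485.
W_a / W_b = -0.769 / -2.485 = 0.3095.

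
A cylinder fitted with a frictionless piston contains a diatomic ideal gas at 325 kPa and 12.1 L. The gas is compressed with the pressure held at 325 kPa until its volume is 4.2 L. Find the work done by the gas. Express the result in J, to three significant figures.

Isobaric: W = P ΔV.
W = (325 kPa)(4.2 − 12.1 L) = (325)(-7.9) = -2568 J.

W ≈ -2570 J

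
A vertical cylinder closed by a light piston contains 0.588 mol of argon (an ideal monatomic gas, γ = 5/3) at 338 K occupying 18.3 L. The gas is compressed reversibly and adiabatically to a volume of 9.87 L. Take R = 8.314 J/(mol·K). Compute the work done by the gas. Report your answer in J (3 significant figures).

Adiabatic: TV^(γ−1) = const with γ = 5/3.
T₂ = T₁ (V₁/V₂)^(γ−1) = 338 × (18.3/9.87)^0.667 = 338 × 1.509 = 510.1 K.
W_by = nCᵥ(T₁ − T₂) = (0.588)(12.47)(338 − 510.1) = -1262 J.

W ≈ -1260 J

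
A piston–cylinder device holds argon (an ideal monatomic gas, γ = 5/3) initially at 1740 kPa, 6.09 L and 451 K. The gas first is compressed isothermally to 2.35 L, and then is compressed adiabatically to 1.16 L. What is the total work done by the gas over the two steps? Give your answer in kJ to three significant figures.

W_total ≈ -19.6 kJ

Step 1 (isothermal): W = P₁V₁ ln(V₂/V₁) = (10597) ln(2.35/6.09) = -10090 J.
After step 1: P = 4509 kPa, V = 2.35 L, T = 451 K.
Step 2 (adiabatic): W = (P₁V₁ − P₂V₂)/(γ−1) = (10597 − 16966)/0.667 = -9554 J.
W_total = -10090 − 9554 = -19644 J.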